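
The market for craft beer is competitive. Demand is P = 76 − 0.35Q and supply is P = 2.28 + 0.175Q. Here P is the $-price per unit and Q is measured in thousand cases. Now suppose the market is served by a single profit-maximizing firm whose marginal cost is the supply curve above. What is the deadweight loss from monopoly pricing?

Competitive equilibrium: 76 − 0.35Q = 2.28 + 0.175Q → Q* = 140.419, P* = 26.8533.
Marginal revenue: MR = 76 − 0.7Q. Set MR = MC: 76 − 0.7Q = 2.28 + 0.175Q → Q_m = 84.2514.
Price P_m = 76 − 0.35·84.2514 = 46.512; MC(Q_m) = 2.28 + 0.175·84.2514 = 17.024.
Competitive Q* = 140.419, so ΔQ = 56.1676; wedge = 46.512 − 17.024 = 29.488.
DWL = ½ × 56.1676 × 29.488 = $828.14 thousand.

$828.14 thousand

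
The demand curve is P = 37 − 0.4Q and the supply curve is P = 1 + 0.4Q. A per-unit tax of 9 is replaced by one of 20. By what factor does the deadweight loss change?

Competitive equilibrium: 37 − 0.4Q = 1 + 0.4Q → Q* = 45, P* = 19.
For a per-unit tax t: ΔQ = t/0.8, so DWL = ½·t·(t/0.8) = t²/1.6.
At t = 9: DWL = 50.625. At t = 20: DWL = 250.
Ratio = (20/9)² = 4.938.

4.938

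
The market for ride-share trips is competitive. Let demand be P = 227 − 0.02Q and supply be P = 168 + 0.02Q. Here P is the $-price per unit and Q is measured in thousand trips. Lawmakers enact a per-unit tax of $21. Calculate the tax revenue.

Competitive equilibrium: 227 − 0.02Q = 168 + 0.02Q → Q* = 1475, P* = 197.5.
With the tax, the buyer price exceeds the seller price by 21: (227 − 0.02Q) − (168 + 0.02Q) = 21 → Q' = 950.
Tax revenue = 21 × 950 = $19950 thousand.

$19950 thousand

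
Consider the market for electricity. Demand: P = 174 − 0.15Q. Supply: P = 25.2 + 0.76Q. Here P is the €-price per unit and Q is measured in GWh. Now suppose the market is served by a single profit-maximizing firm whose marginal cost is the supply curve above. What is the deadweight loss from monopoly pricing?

€243.62

Competitive equilibrium: 174 − 0.15Q = 25.2 + 0.76Q → Q* = 163.5165, P* = 149.4725.
Marginal revenue: MR = 174 − 0.3Q. Set MR = MC: 174 − 0.3Q = 25.2 + 0.76Q → Q_m = 140.3774.
Price P_m = 174 − 0.15·140.3774 = 152.9434; MC(Q_m) = 25.2 + 0.76·140.3774 = 131.8868.
Competitive Q* = 163.5165, so ΔQ = 23.1391; wedge = 152.9434 − 131.8868 = 21.0566.
The triangle = ½ × 23.1391 × 21.0566 = €243.62.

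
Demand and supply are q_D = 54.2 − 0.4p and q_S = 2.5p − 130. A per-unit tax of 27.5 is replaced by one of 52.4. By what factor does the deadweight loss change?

In inverse form: demand p = 135.5 − 2.5q, supply p = 52 + 0.4q.
Competitive equilibrium: 135.5 − 2.5q = 52 + 0.4q → q* = 28.7931, p* = 63.5172.
For a per-unit tax t: Δq = t/2.9, so DWL = ½·t·(t/2.9) = t²/5.8.
At t = 27.5: DWL = 130.388. At t = 52.4: DWL = 473.407.
Ratio = (52.4/27.5)² = 3.631.

3.631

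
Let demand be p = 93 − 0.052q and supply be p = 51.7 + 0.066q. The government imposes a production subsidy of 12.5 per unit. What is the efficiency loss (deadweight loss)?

Competitive equilibrium: 93 − 0.052q = 51.7 + 0.066q → q* = 350, p* = 74.8.
The subsidy lowers effective supply by 12.5: p = 39.2 + 0.066q.
New quantity: 93 − 0.052q = 39.2 + 0.066q → q' = 455.9322.
Overproduction Δq = 455.9322 − 350 = 105.9322; wedge = subsidy = 12.5.
Deadweight loss = ½ × 105.9322 × 12.5 = 662.08.

662.08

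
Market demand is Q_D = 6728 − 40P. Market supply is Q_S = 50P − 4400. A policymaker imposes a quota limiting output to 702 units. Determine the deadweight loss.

In inverse form: demand P = 168.2 − 0.025Q, supply P = 88 + 0.02Q.
Competitive equilibrium: 168.2 − 0.025Q = 88 + 0.02Q → Q* = 1782.2222, P* = 123.6444.
At Q = 702: demand price = 168.2 − 0.025·702 = 150.65; supply price = 88 + 0.02·702 = 102.04.
ΔQ = 1782.2222 − 702 = 1080.2222; wedge = 150.65 − 102.04 = 48.61.
Deadweight loss = ½ × 1080.2222 × 48.61 = 26254.80.

26254.80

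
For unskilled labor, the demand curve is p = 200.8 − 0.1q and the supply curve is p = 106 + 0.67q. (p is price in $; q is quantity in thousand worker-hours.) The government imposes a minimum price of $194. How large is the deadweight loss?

$1169.58 thousand

Competitive equilibrium: 200.8 − 0.1q = 106 + 0.67q → q* = 123.1169, p* = 188.4883.
At the floor p = 194, quantity demanded = (200.8 − 194)/0.1 = 68.
Sellers' marginal cost at q' = 68: 106 + 0.67·68 = 151.56.
Δq = 123.1169 − 68 = 55.1169; wedge = 194 − 151.56 = 42.44.
DWL = ½ × 55.1169 × 42.44 = $1169.58 thousand.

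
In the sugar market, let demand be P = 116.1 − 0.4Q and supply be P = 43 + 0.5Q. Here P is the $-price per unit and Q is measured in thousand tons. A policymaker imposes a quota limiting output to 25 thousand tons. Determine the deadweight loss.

Competitive equilibrium: 116.1 − 0.4Q = 43 + 0.5Q → Q* = 81.2222, P* = 83.6111.
At Q = 25: demand price = 116.1 − 0.4·25 = 106.1; supply price = 43 + 0.5·25 = 55.5.
ΔQ = 81.2222 − 25 = 56.2222; wedge = 106.1 − 55.5 = 50.6.
DWL = ½ × 56.2222 × 50.6 = $1422.42 thousand.

$1422.42 thousand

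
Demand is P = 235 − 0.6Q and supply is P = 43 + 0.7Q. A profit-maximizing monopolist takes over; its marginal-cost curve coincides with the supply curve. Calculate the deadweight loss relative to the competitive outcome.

Competitive equilibrium: 235 − 0.6Q = 43 + 0.7Q → Q* = 147.6923, P* = 146.3846.
Marginal revenue: MR = 235 − 1.2Q. Set MR = MC: 235 − 1.2Q = 43 + 0.7Q → Q_m = 101.0526.
Price P_m = 235 − 0.6·101.0526 = 174.3684; MC(Q_m) = 43 + 0.7·101.0526 = 113.7368.
Competitive Q* = 147.6923, so ΔQ = 46.6397; wedge = 174.3684 − 113.7368 = 60.6316.
The triangle = ½ × 46.6397 × 60.6316 = 1413.92.

1413.92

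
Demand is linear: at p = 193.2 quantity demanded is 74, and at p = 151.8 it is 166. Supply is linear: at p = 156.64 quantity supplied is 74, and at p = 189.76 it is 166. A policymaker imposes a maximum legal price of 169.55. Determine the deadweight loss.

34.84

Demand slope = (151.8 − 193.2)/(166 − 74) = −0.45, so p = 226.5 − 0.45q.
Supply slope = (189.76 − 156.64)/(166 − 74) = 0.36, so p = 130 + 0.36q.
Competitive equilibrium: 226.5 − 0.45q = 130 + 0.36q → q* = 119.1358, p* = 172.8889.
At the ceiling p = 169.55, quantity supplied = (169.55 − 130)/0.36 = 109.8611.
Willingness to pay at q' = 109.8611: 226.5 − 0.45·109.8611 = 177.0625.
Δq = 119.1358 − 109.8611 = 9.2747; wedge = 177.0625 − 169.55 = 7.5125.
Deadweight loss = ½ × 9.2747 × 7.5125 = 34.84.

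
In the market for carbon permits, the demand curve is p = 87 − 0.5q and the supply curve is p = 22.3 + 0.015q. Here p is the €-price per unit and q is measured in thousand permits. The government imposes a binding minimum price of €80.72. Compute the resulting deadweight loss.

€3292.15 thousand

Competitive equilibrium: 87 − 0.5q = 22.3 + 0.015q → q* = 125.63107, p* = 24.18447.
At the floor p = 80.72, quantity demanded = (87 − 80.72)/0.5 = 12.56.
Sellers' marginal cost at q' = 12.56: 22.3 + 0.015·12.56 = 22.4884.
Δq = 125.63107 − 12.56 = 113.07107; wedge = 80.72 − 22.4884 = 58.2316.
DWL = ½ × 113.07107 × 58.2316 = €3292.15 thousand.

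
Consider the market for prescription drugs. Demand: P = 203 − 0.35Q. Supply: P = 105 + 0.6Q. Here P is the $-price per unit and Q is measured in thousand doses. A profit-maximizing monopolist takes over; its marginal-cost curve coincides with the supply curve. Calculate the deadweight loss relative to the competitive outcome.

$366.39 thousand

Competitive equilibrium: 203 − 0.35Q = 105 + 0.6Q → Q* = 103.1579, P* = 166.8947.
Marginal revenue: MR = 203 − 0.7Q. Set MR = MC: 203 − 0.7Q = 105 + 0.6Q → Q_m = 75.3846.
Price P_m = 203 − 0.35·75.3846 = 176.6154; MC(Q_m) = 105 + 0.6·75.3846 = 150.2308.
Competitive Q* = 103.1579, so ΔQ = 27.7733; wedge = 176.6154 − 150.2308 = 26.3846.
Welfare loss = ½ × 27.7733 × 26.3846 = $366.39 thousand.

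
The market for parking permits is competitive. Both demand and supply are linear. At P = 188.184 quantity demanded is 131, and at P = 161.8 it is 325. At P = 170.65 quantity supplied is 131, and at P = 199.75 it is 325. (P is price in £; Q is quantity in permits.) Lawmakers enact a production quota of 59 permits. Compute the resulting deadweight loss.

Demand slope = (161.8 − 188.184)/(325 − 131) = −0.136, so P = 206 − 0.136Q.
Supply slope = (199.75 − 170.65)/(325 − 131) = 0.15, so P = 151 + 0.15Q.
Competitive equilibrium: 206 − 0.136Q = 151 + 0.15Q → Q* = 192.3077, P* = 179.8462.
At Q = 59: demand price = 206 − 0.136·59 = 197.976; supply price = 151 + 0.15·59 = 159.85.
ΔQ = 192.3077 − 59 = 133.3077; wedge = 197.976 − 159.85 = 38.126.
Welfare loss = ½ × 133.3077 × 38.126 = £2541.24.

£2541.24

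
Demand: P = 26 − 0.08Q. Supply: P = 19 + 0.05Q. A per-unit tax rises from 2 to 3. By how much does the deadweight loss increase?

Competitive equilibrium: 26 − 0.08Q = 19 + 0.05Q → Q* = 53.8462, P* = 21.6923.
For a per-unit tax t: ΔQ = t/0.13, so DWL = ½·t·(t/0.13) = t²/0.26.
At t = 2: DWL = 15.385. At t = 3: DWL = 34.615.
Increase = 34.615 − 15.385 = 19.23.

19.23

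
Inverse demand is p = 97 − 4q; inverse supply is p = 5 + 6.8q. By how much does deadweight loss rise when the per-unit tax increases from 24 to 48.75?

Competitive equilibrium: 97 − 4q = 5 + 6.8q → q* = 8.5185, p* = 62.9259.
For a per-unit tax t: Δq = t/10.8, so DWL = ½·t·(t/10.8) = t²/21.6.
At t = 24: DWL = 26.667. At t = 48.75: DWL = 110.026.
Increase = 110.026 − 26.667 = 83.36.

83.36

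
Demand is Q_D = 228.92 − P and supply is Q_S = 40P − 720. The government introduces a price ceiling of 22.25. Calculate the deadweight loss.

655.95

In inverse form: demand P = 228.92 − Q, supply P = 18 + 0.025Q.
Competitive equilibrium: 228.92 − Q = 18 + 0.025Q → Q* = 205.7756, P* = 23.1444.
At the ceiling P = 22.25, quantity supplied = (22.25 − 18)/0.025 = 170.
Willingness to pay at Q' = 170: 228.92 − 1·170 = 58.92.
ΔQ = 205.7756 − 170 = 35.7756; wedge = 58.92 − 22.25 = 36.67.
DWL = ½ × 35.7756 × 36.67 = 655.95.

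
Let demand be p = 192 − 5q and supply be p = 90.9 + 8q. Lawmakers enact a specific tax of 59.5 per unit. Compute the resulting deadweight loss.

136.16

Competitive equilibrium: 192 − 5q = 90.9 + 8q → q* = 7.7769, p* = 153.1154.
With the tax, the buyer price exceeds the seller price by 59.5: (192 − 5q) − (90.9 + 8q) = 59.5 → q' = 3.2.
Δq = 7.7769 − 3.2 = 4.5769; the wedge equals the tax, 59.5.
Welfare loss = ½ × 4.5769 × 59.5 = 136.16.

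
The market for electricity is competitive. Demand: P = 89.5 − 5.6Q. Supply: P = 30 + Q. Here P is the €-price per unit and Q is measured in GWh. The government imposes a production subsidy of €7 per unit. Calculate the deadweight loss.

€3.71

Competitive equilibrium: 89.5 − 5.6Q = 30 + Q → Q* = 9.0152, P* = 39.0152.
The subsidy lowers effective supply by 7: P = 23 + Q.
New quantity: 89.5 − 5.6Q = 23 + Q → Q' = 10.0758.
Overproduction ΔQ = 10.0758 − 9.0152 = 1.0606; wedge = subsidy = 7.
DWL = ½ × 1.0606 × 7 = €3.71.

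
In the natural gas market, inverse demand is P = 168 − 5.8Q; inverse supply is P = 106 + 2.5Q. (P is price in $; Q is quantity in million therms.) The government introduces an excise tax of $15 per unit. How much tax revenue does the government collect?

Competitive equilibrium: 168 − 5.8Q = 106 + 2.5Q → Q* = 7.4699, P* = 124.6747.
With the tax, the buyer price exceeds the seller price by 15: (168 − 5.8Q) − (106 + 2.5Q) = 15 → Q' = 5.6627.
Tax revenue = 15 × 5.6627 = $84.94 million.

$84.94 million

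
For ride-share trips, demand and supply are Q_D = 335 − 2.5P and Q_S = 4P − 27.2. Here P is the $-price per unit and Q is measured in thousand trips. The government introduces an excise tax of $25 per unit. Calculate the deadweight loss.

$480.77 thousand

In inverse form: demand P = 134 − 0.4Q, supply P = 6.8 + 0.25Q.
Competitive equilibrium: 134 − 0.4Q = 6.8 + 0.25Q → Q* = 195.6923, P* = 55.7231.
With the tax, the buyer price exceeds the seller price by 25: (134 − 0.4Q) − (6.8 + 0.25Q) = 25 → Q' = 157.2308.
ΔQ = 195.6923 − 157.2308 = 38.4615; the wedge equals the tax, 25.
The triangle = ½ × 38.4615 × 25 = $480.77 thousand.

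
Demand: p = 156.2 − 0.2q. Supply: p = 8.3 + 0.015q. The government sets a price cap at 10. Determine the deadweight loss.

Competitive equilibrium: 156.2 − 0.2q = 8.3 + 0.015q → q* = 687.90698, p* = 18.6186.
At the ceiling p = 10, quantity supplied = (10 − 8.3)/0.015 = 113.33333.
Willingness to pay at q' = 113.33333: 156.2 − 0.2·113.33333 = 133.53333.
Δq = 687.90698 − 113.33333 = 574.57365; wedge = 133.53333 − 10 = 123.53333.
Welfare loss = ½ × 574.57365 × 123.53333 = 35489.50.

35489.50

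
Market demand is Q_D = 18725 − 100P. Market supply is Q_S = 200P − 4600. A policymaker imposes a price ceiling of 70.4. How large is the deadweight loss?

16206.75

In inverse form: demand P = 187.25 − 0.01Q, supply P = 23 + 0.005Q.
Competitive equilibrium: 187.25 − 0.01Q = 23 + 0.005Q → Q* = 10950, P* = 77.75.
At the ceiling P = 70.4, quantity supplied = (70.4 − 23)/0.005 = 9480.
Willingness to pay at Q' = 9480: 187.25 − 0.01·9480 = 92.45.
ΔQ = 10950 − 9480 = 1470; wedge = 92.45 − 70.4 = 22.05.
DWL = ½ × 1470 × 22.05 = 16206.75.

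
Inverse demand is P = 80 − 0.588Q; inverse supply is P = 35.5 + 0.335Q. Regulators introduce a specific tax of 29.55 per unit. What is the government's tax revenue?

Competitive equilibrium: 80 − 0.588Q = 35.5 + 0.335Q → Q* = 48.2124, P* = 51.6511.
With the tax, the buyer price exceeds the seller price by 29.55: (80 − 0.588Q) − (35.5 + 0.335Q) = 29.55 → Q' = 16.1972.
Tax revenue = 29.55 × 16.1972 = 478.63.

478.63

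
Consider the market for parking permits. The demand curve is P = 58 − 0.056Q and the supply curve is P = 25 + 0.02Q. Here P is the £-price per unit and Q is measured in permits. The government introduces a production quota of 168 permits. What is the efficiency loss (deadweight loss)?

Competitive equilibrium: 58 − 0.056Q = 25 + 0.02Q → Q* = 434.2105, P* = 33.6842.
At Q = 168: demand price = 58 − 0.056·168 = 48.592; supply price = 25 + 0.02·168 = 28.36.
ΔQ = 434.2105 − 168 = 266.2105; wedge = 48.592 − 28.36 = 20.232.
Welfare loss = ½ × 266.2105 × 20.232 = £2692.99.

£2692.99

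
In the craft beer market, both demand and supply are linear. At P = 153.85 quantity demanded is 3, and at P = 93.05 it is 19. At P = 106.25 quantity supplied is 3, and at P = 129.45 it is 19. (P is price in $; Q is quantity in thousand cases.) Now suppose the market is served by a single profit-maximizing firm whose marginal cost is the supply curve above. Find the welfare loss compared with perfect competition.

$67.39 thousand

Demand slope = (93.05 − 153.85)/(19 − 3) = −3.8, so P = 165.25 − 3.8Q.
Supply slope = (129.45 − 106.25)/(19 − 3) = 1.45, so P = 101.9 + 1.45Q.
Competitive equilibrium: 165.25 − 3.8Q = 101.9 + 1.45Q → Q* = 12.0667, P* = 119.3967.
Marginal revenue: MR = 165.25 − 7.6Q. Set MR = MC: 165.25 − 7.6Q = 101.9 + 1.45Q → Q_m = 7.
Price P_m = 165.25 − 3.8·7 = 138.65; MC(Q_m) = 101.9 + 1.45·7 = 112.05.
Competitive Q* = 12.0667, so ΔQ = 5.0667; wedge = 138.65 − 112.05 = 26.6.
Welfare loss = ½ × 5.0667 × 26.6 = $67.39 thousand.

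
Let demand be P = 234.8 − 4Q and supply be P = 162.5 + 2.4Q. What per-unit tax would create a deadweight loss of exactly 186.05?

Competitive equilibrium: 234.8 − 4Q = 162.5 + 2.4Q → Q* = 11.2969, P* = 189.6125.
A tax t gives ΔQ = t/6.4 and wedge t, so DWL = t²/12.8.
t²/12.8 = 186.05 → t² = 2381.44 → t = 48.8.

48.8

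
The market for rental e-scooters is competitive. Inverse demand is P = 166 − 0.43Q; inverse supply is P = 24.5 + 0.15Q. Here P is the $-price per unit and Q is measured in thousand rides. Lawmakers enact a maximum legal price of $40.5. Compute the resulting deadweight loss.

$5466.78 thousand

Competitive equilibrium: 166 − 0.43Q = 24.5 + 0.15Q → Q* = 243.9655, P* = 61.0948.
At the ceiling P = 40.5, quantity supplied = (40.5 − 24.5)/0.15 = 106.6667.
Willingness to pay at Q' = 106.6667: 166 − 0.43·106.6667 = 120.1333.
ΔQ = 243.9655 − 106.6667 = 137.2988; wedge = 120.1333 − 40.5 = 79.6333.
Welfare loss = ½ × 137.2988 × 79.6333 = $5466.78 thousand.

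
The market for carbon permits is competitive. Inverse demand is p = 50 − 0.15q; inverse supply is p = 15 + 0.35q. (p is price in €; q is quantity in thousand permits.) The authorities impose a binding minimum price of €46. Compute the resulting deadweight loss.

€469.44 thousand

Competitive equilibrium: 50 − 0.15q = 15 + 0.35q → q* = 70, p* = 39.5.
At the floor p = 46, quantity demanded = (50 − 46)/0.15 = 26.6667.
Sellers' marginal cost at q' = 26.6667: 15 + 0.35·26.6667 = 24.3333.
Δq = 70 − 26.6667 = 43.3333; wedge = 46 − 24.3333 = 21.6667.
DWL = ½ × 43.3333 × 21.6667 = €469.44 thousand.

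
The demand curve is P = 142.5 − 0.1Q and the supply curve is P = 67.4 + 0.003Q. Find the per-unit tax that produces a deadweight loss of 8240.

Competitive equilibrium: 142.5 − 0.1Q = 67.4 + 0.003Q → Q* = 729.1262, P* = 69.5874.
A tax t gives ΔQ = t/0.103 and wedge t, so DWL = t²/0.206.
t²/0.206 = 8240 → t² = 1697.44 → t = 41.2.

41.2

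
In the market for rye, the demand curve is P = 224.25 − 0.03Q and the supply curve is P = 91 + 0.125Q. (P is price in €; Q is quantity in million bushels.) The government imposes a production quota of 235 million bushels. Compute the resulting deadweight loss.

€30242.20 million

Competitive equilibrium: 224.25 − 0.03Q = 91 + 0.125Q → Q* = 859.67742, P* = 198.45968.
At Q = 235: demand price = 224.25 − 0.03·235 = 217.2; supply price = 91 + 0.125·235 = 120.375.
ΔQ = 859.67742 − 235 = 624.67742; wedge = 217.2 − 120.375 = 96.825.
DWL = ½ × 624.67742 × 96.825 = €30242.20 million.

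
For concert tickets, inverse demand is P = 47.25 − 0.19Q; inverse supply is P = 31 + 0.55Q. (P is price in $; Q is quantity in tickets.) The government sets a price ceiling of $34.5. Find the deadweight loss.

Competitive equilibrium: 47.25 − 0.19Q = 31 + 0.55Q → Q* = 21.95946, P* = 43.0777.
At the ceiling P = 34.5, quantity supplied = (34.5 − 31)/0.55 = 6.36364.
Willingness to pay at Q' = 6.36364: 47.25 − 0.19·6.36364 = 46.04091.
ΔQ = 21.95946 − 6.36364 = 15.59582; wedge = 46.04091 − 34.5 = 11.54091.
Deadweight loss = ½ × 15.59582 × 11.54091 = $89.99.

$89.99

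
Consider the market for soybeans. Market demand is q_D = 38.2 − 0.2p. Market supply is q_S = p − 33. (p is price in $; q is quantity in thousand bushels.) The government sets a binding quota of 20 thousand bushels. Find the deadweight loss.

In inverse form: demand p = 191 − 5q, supply p = 33 + q.
Competitive equilibrium: 191 − 5q = 33 + q → q* = 26.3333, p* = 59.3333.
At q = 20: demand price = 191 − 5·20 = 91; supply price = 33 + 1·20 = 53.
Δq = 26.3333 − 20 = 6.3333; wedge = 91 − 53 = 38.
Welfare loss = ½ × 6.3333 × 38 = $120.33 thousand.

$120.33 thousand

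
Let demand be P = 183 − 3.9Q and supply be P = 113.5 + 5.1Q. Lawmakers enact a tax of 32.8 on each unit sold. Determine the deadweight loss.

59.77

Competitive equilibrium: 183 − 3.9Q = 113.5 + 5.1Q → Q* = 7.7222, P* = 152.8833.
With the tax, the buyer price exceeds the seller price by 32.8: (183 − 3.9Q) − (113.5 + 5.1Q) = 32.8 → Q' = 4.0778.
ΔQ = 7.7222 − 4.0778 = 3.6444; the wedge equals the tax, 32.8.
DWL = ½ × 3.6444 × 32.8 = 59.77.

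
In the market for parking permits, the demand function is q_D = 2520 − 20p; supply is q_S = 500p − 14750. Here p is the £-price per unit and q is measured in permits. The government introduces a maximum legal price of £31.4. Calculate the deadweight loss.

£21330.87

In inverse form: demand p = 126 − 0.05q, supply p = 29.5 + 0.002q.
Competitive equilibrium: 126 − 0.05q = 29.5 + 0.002q → q* = 1855.76923, p* = 33.21154.
At the ceiling p = 31.4, quantity supplied = (31.4 − 29.5)/0.002 = 950.
Willingness to pay at q' = 950: 126 − 0.05·950 = 78.5.
Δq = 1855.76923 − 950 = 905.76923; wedge = 78.5 − 31.4 = 47.1.
DWL = ½ × 905.76923 × 47.1 = £21330.87.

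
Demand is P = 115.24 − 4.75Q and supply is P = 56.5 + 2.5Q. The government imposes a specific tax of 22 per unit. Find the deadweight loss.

33.38

Competitive equilibrium: 115.24 − 4.75Q = 56.5 + 2.5Q → Q* = 8.1021, P* = 76.7552.
With the tax, the buyer price exceeds the seller price by 22: (115.24 − 4.75Q) − (56.5 + 2.5Q) = 22 → Q' = 5.0676.
ΔQ = 8.1021 − 5.0676 = 3.0345; the wedge equals the tax, 22.
Deadweight loss = ½ × 3.0345 × 22 = 33.38.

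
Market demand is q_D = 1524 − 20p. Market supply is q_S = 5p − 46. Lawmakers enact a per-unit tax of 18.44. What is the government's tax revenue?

3581.79

In inverse form: demand p = 76.2 − 0.05q, supply p = 9.2 + 0.2q.
Competitive equilibrium: 76.2 − 0.05q = 9.2 + 0.2q → q* = 268, p* = 62.8.
With the tax, the buyer price exceeds the seller price by 18.44: (76.2 − 0.05q) − (9.2 + 0.2q) = 18.44 → q' = 194.24.
Tax revenue = 18.44 × 194.24 = 3581.79.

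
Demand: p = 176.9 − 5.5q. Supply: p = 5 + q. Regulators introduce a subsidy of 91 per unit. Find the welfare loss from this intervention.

Competitive equilibrium: 176.9 − 5.5q = 5 + q → q* = 26.4462, p* = 31.4462.
The subsidy lowers effective supply by 91: p = q − 86.
New quantity: 176.9 − 5.5q = q − 86 → q' = 40.4462.
Overproduction Δq = 40.4462 − 26.4462 = 14; wedge = subsidy = 91.
Welfare loss = ½ × 14 × 91 = 637.

637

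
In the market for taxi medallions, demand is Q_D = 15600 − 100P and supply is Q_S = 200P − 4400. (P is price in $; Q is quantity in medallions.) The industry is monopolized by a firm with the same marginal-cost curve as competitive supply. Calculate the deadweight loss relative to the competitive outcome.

In inverse form: demand P = 156 − 0.01Q, supply P = 22 + 0.005Q.
Competitive equilibrium: 156 − 0.01Q = 22 + 0.005Q → Q* = 8933.3333, P* = 66.6667.
Marginal revenue: MR = 156 − 0.02Q. Set MR = MC: 156 − 0.02Q = 22 + 0.005Q → Q_m = 5360.
Price P_m = 156 − 0.01·5360 = 102.4; MC(Q_m) = 22 + 0.005·5360 = 48.8.
Competitive Q* = 8933.3333, so ΔQ = 3573.3333; wedge = 102.4 − 48.8 = 53.6.
Deadweight loss = ½ × 3573.3333 × 53.6 = $95765.33.

$95765.33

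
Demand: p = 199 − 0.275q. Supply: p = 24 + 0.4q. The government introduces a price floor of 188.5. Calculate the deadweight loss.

16495.39

Competitive equilibrium: 199 − 0.275q = 24 + 0.4q → q* = 259.25926, p* = 127.7037.
At the floor p = 188.5, quantity demanded = (199 − 188.5)/0.275 = 38.18182.
Sellers' marginal cost at q' = 38.18182: 24 + 0.4·38.18182 = 39.27273.
Δq = 259.25926 − 38.18182 = 221.07744; wedge = 188.5 − 39.27273 = 149.22727.
Welfare loss = ½ × 221.07744 × 149.22727 = 16495.39.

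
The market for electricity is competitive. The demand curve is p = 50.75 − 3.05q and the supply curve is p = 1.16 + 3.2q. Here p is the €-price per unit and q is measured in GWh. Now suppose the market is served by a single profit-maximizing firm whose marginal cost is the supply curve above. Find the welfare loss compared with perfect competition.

€21.16

Competitive equilibrium: 50.75 − 3.05q = 1.16 + 3.2q → q* = 7.9344, p* = 26.5501.
Marginal revenue: MR = 50.75 − 6.1q. Set MR = MC: 50.75 − 6.1q = 1.16 + 3.2q → q_m = 5.3323.
Price p_m = 50.75 − 3.05·5.3323 = 34.4865; MC(q_m) = 1.16 + 3.2·5.3323 = 18.2234.
Competitive q* = 7.9344, so Δq = 2.6021; wedge = 34.4865 − 18.2234 = 16.2631.
DWL = ½ × 2.6021 × 16.2631 = €21.16.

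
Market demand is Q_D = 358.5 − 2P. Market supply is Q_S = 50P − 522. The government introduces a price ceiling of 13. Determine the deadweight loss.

In inverse form: demand P = 179.25 − 0.5Q, supply P = 10.44 + 0.02Q.
Competitive equilibrium: 179.25 − 0.5Q = 10.44 + 0.02Q → Q* = 324.6346, P* = 16.9327.
At the ceiling P = 13, quantity supplied = (13 − 10.44)/0.02 = 128.
Willingness to pay at Q' = 128: 179.25 − 0.5·128 = 115.25.
ΔQ = 324.6346 − 128 = 196.6346; wedge = 115.25 − 13 = 102.25.
DWL = ½ × 196.6346 × 102.25 = 10052.94.

10052.94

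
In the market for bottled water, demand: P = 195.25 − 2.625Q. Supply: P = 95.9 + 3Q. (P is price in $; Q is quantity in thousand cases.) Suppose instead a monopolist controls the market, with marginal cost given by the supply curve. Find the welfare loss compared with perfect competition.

$88.82 thousand

Competitive equilibrium: 195.25 − 2.625Q = 95.9 + 3Q → Q* = 17.66222, P* = 148.88667.
Marginal revenue: MR = 195.25 − 5.25Q. Set MR = MC: 195.25 − 5.25Q = 95.9 + 3Q → Q_m = 12.04242.
Price P_m = 195.25 − 2.625·12.04242 = 163.63865; MC(Q_m) = 95.9 + 3·12.04242 = 132.02726.
Competitive Q* = 17.66222, so ΔQ = 5.6198; wedge = 163.63865 − 132.02726 = 31.61139.
Welfare loss = ½ × 5.6198 × 31.61139 = $88.82 thousand.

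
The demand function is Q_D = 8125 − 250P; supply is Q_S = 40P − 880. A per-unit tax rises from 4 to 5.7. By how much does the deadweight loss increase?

In inverse form: demand P = 32.5 − 0.004Q, supply P = 22 + 0.025Q.
Competitive equilibrium: 32.5 − 0.004Q = 22 + 0.025Q → Q* = 362.069, P* = 31.0517.
For a per-unit tax t: ΔQ = t/0.029, so DWL = ½·t·(t/0.029) = t²/0.058.
At t = 4: DWL = 275.862. At t = 5.7: DWL = 560.172.
Increase = 560.172 − 275.862 = 284.31.

284.31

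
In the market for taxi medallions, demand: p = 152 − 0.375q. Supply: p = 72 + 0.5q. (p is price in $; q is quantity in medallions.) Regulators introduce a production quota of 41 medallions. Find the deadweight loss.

Competitive equilibrium: 152 − 0.375q = 72 + 0.5q → q* = 91.4286, p* = 117.7143.
At q = 41: demand price = 152 − 0.375·41 = 136.625; supply price = 72 + 0.5·41 = 92.5.
Δq = 91.4286 − 41 = 50.4286; wedge = 136.625 − 92.5 = 44.125.
DWL = ½ × 50.4286 × 44.125 = $1112.58.

$1112.58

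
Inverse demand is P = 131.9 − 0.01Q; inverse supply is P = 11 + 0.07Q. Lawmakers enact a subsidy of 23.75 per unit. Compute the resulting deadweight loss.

3525.39

Competitive equilibrium: 131.9 − 0.01Q = 11 + 0.07Q → Q* = 1511.25, P* = 116.7875.
The subsidy lowers effective supply by 23.75: P = 0.07Q − 12.75.
New quantity: 131.9 − 0.01Q = 0.07Q − 12.75 → Q' = 1808.125.
Overproduction ΔQ = 1808.125 − 1511.25 = 296.875; wedge = subsidy = 23.75.
Welfare loss = ½ × 296.875 × 23.75 = 3525.39.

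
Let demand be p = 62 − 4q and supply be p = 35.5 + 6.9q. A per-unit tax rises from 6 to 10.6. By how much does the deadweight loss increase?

Competitive equilibrium: 62 − 4q = 35.5 + 6.9q → q* = 2.4312, p* = 52.2752.
For a per-unit tax t: Δq = t/10.9, so DWL = ½·t·(t/10.9) = t²/21.8.
At t = 6: DWL = 1.651. At t = 10.6: DWL = 5.154.
Increase = 5.154 − 1.651 = 3.50.

3.50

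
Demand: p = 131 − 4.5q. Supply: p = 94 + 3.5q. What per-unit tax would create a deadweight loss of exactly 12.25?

14

Competitive equilibrium: 131 − 4.5q = 94 + 3.5q → q* = 4.625, p* = 110.1875.
A tax t gives Δq = t/8 and wedge t, so DWL = t²/16.
t²/16 = 12.25 → t² = 196 → t = 14.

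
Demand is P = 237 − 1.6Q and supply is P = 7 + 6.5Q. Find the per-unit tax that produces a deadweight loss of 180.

54

Competitive equilibrium: 237 − 1.6Q = 7 + 6.5Q → Q* = 28.3951, P* = 191.5679.
A tax t gives ΔQ = t/8.1 and wedge t, so DWL = t²/16.2.
t²/16.2 = 180 → t² = 2916 → t = 54.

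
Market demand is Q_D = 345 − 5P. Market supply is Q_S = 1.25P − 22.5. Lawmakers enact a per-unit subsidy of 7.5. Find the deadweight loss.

In inverse form: demand P = 69 − 0.2Q, supply P = 18 + 0.8Q.
Competitive equilibrium: 69 − 0.2Q = 18 + 0.8Q → Q* = 51, P* = 58.8.
The subsidy lowers effective supply by 7.5: P = 10.5 + 0.8Q.
New quantity: 69 − 0.2Q = 10.5 + 0.8Q → Q' = 58.5.
Overproduction ΔQ = 58.5 − 51 = 7.5; wedge = subsidy = 7.5.
The triangle = ½ × 7.5 × 7.5 = 28.125.

28.125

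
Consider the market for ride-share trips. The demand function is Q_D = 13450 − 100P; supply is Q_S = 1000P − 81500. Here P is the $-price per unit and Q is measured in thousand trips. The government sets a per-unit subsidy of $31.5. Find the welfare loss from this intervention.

In inverse form: demand P = 134.5 − 0.01Q, supply P = 81.5 + 0.001Q.
Competitive equilibrium: 134.5 − 0.01Q = 81.5 + 0.001Q → Q* = 4818.1818, P* = 86.3182.
The subsidy lowers effective supply by 31.5: P = 50 + 0.001Q.
New quantity: 134.5 − 0.01Q = 50 + 0.001Q → Q' = 7681.8182.
Overproduction ΔQ = 7681.8182 − 4818.1818 = 2863.6364; wedge = subsidy = 31.5.
DWL = ½ × 2863.6364 × 31.5 = $45102.27 thousand.

$45102.27 thousand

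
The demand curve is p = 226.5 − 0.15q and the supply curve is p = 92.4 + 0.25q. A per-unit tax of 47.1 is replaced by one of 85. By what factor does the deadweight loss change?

3.257

Competitive equilibrium: 226.5 − 0.15q = 92.4 + 0.25q → q* = 335.25, p* = 176.2125.
For a per-unit tax t: Δq = t/0.4, so DWL = ½·t·(t/0.4) = t²/0.8.
At t = 47.1: DWL = 2773.0125. At t = 85: DWL = 9031.25.
Ratio = (85/47.1)² = 3.257.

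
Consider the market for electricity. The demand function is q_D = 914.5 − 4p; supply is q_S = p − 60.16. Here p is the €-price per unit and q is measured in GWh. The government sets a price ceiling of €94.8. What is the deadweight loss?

In inverse form: demand p = 228.625 − 0.25q, supply p = 60.16 + q.
Competitive equilibrium: 228.625 − 0.25q = 60.16 + q → q* = 134.772, p* = 194.932.
At the ceiling p = 94.8, quantity supplied = (94.8 − 60.16)/1 = 34.64.
Willingness to pay at q' = 34.64: 228.625 − 0.25·34.64 = 219.965.
Δq = 134.772 − 34.64 = 100.132; wedge = 219.965 − 94.8 = 125.165.
The triangle = ½ × 100.132 × 125.165 = €6266.51.

€6266.51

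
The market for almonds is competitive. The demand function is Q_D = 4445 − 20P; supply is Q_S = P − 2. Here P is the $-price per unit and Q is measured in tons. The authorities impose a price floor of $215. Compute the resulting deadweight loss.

In inverse form: demand P = 222.25 − 0.05Q, supply P = 2 + Q.
Competitive equilibrium: 222.25 − 0.05Q = 2 + Q → Q* = 209.7619, P* = 211.7619.
At the floor P = 215, quantity demanded = (222.25 − 215)/0.05 = 145.
Sellers' marginal cost at Q' = 145: 2 + 1·145 = 147.
ΔQ = 209.7619 − 145 = 64.7619; wedge = 215 − 147 = 68.
Welfare loss = ½ × 64.7619 × 68 = $2201.90.

$2201.90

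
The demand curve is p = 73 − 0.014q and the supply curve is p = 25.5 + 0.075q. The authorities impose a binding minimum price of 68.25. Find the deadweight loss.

Competitive equilibrium: 73 − 0.014q = 25.5 + 0.075q → q* = 533.7079, p* = 65.5281.
At the floor p = 68.25, quantity demanded = (73 − 68.25)/0.014 = 339.2857.
Sellers' marginal cost at q' = 339.2857: 25.5 + 0.075·339.2857 = 50.9464.
Δq = 533.7079 − 339.2857 = 194.4222; wedge = 68.25 − 50.9464 = 17.3036.
DWL = ½ × 194.4222 × 17.3036 = 1682.10.

1682.10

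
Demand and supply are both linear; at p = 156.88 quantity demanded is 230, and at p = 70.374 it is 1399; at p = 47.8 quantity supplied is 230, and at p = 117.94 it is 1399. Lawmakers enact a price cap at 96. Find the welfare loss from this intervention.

7.67

Demand slope = (70.374 − 156.88)/(1399 − 230) = −0.074, so p = 173.9 − 0.074q.
Supply slope = (117.94 − 47.8)/(1399 − 230) = 0.06, so p = 34 + 0.06q.
Competitive equilibrium: 173.9 − 0.074q = 34 + 0.06q → q* = 1044.0299, p* = 96.6418.
At the ceiling p = 96, quantity supplied = (96 − 34)/0.06 = 1033.3333.
Willingness to pay at q' = 1033.3333: 173.9 − 0.074·1033.3333 = 97.4333.
Δq = 1044.0299 − 1033.3333 = 10.6966; wedge = 97.4333 − 96 = 1.4333.
Welfare loss = ½ × 10.6966 × 1.4333 = 7.67.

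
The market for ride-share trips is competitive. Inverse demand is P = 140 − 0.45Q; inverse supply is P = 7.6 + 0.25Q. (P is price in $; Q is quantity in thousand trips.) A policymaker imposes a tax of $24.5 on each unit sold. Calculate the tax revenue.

Competitive equilibrium: 140 − 0.45Q = 7.6 + 0.25Q → Q* = 189.1429, P* = 54.8857.
With the tax, the buyer price exceeds the seller price by 24.5: (140 − 0.45Q) − (7.6 + 0.25Q) = 24.5 → Q' = 154.1429.
Tax revenue = 24.5 × 154.1429 = $3776.50 thousand.

$3776.50 thousand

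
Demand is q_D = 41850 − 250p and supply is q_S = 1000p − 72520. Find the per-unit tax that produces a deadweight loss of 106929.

32.7

In inverse form: demand p = 167.4 − 0.004q, supply p = 72.52 + 0.001q.
Competitive equilibrium: 167.4 − 0.004q = 72.52 + 0.001q → q* = 18976, p* = 91.496.
A tax t gives Δq = t/0.005 and wedge t, so DWL = t²/0.01.
t²/0.01 = 106929 → t² = 1069.29 → t = 32.7.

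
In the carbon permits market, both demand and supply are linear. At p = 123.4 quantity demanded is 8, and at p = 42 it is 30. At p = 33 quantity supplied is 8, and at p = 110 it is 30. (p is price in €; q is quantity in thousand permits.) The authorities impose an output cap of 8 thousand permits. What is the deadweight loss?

Demand slope = (42 − 123.4)/(30 − 8) = −3.7, so p = 153 − 3.7q.
Supply slope = (110 − 33)/(30 − 8) = 3.5, so p = 5 + 3.5q.
Competitive equilibrium: 153 − 3.7q = 5 + 3.5q → q* = 20.5556, p* = 76.9444.
At q = 8: demand price = 153 − 3.7·8 = 123.4; supply price = 5 + 3.5·8 = 33.
Δq = 20.5556 − 8 = 12.5556; wedge = 123.4 − 33 = 90.4.
DWL = ½ × 12.5556 × 90.4 = €567.51 thousand.

€567.51 thousand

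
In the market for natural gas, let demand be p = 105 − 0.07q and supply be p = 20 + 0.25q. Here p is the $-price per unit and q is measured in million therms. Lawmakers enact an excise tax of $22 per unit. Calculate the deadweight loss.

$756.25 million

Competitive equilibrium: 105 − 0.07q = 20 + 0.25q → q* = 265.625, p* = 86.4063.
With the tax, the buyer price exceeds the seller price by 22: (105 − 0.07q) − (20 + 0.25q) = 22 → q' = 196.875.
Δq = 265.625 − 196.875 = 68.75; the wedge equals the tax, 22.
Deadweight loss = ½ × 68.75 × 22 = $756.25 million.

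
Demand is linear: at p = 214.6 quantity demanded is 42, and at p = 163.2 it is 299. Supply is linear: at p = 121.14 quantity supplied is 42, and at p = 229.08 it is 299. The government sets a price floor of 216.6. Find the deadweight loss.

Demand slope = (163.2 − 214.6)/(299 − 42) = −0.2, so p = 223 − 0.2q.
Supply slope = (229.08 − 121.14)/(299 − 42) = 0.42, so p = 103.5 + 0.42q.
Competitive equilibrium: 223 − 0.2q = 103.5 + 0.42q → q* = 192.7419, p* = 184.4516.
At the floor p = 216.6, quantity demanded = (223 − 216.6)/0.2 = 32.
Sellers' marginal cost at q' = 32: 103.5 + 0.42·32 = 116.94.
Δq = 192.7419 − 32 = 160.7419; wedge = 216.6 − 116.94 = 99.66.
The triangle = ½ × 160.7419 × 99.66 = 8009.77.

8009.77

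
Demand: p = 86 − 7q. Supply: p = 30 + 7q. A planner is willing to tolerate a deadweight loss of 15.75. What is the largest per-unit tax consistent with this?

Competitive equilibrium: 86 − 7q = 30 + 7q → q* = 4, p* = 58.
A tax t gives Δq = t/14 and wedge t, so DWL = t²/28.
t²/28 = 15.75 → t² = 441 → t = 21.

21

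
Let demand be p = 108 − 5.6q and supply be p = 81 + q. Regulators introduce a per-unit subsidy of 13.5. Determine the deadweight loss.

Competitive equilibrium: 108 − 5.6q = 81 + q → q* = 4.0909, p* = 85.0909.
The subsidy lowers effective supply by 13.5: p = 67.5 + q.
New quantity: 108 − 5.6q = 67.5 + q → q' = 6.1364.
Overproduction Δq = 6.1364 − 4.0909 = 2.0455; wedge = subsidy = 13.5.
Deadweight loss = ½ × 2.0455 × 13.5 = 13.81.

13.81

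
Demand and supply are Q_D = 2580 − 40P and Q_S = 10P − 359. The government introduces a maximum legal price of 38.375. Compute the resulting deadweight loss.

2602.28

In inverse form: demand P = 64.5 − 0.025Q, supply P = 35.9 + 0.1Q.
Competitive equilibrium: 64.5 − 0.025Q = 35.9 + 0.1Q → Q* = 228.8, P* = 58.78.
At the ceiling P = 38.375, quantity supplied = (38.375 − 35.9)/0.1 = 24.75.
Willingness to pay at Q' = 24.75: 64.5 − 0.025·24.75 = 63.8813.
ΔQ = 228.8 − 24.75 = 204.05; wedge = 63.8813 − 38.375 = 25.5063.
Welfare loss = ½ × 204.05 × 25.5063 = 2602.28.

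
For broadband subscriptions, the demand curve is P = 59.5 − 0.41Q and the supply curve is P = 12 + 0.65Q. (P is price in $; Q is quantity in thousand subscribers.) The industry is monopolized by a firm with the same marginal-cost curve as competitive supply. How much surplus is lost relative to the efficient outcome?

$82.79 thousand

Competitive equilibrium: 59.5 − 0.41Q = 12 + 0.65Q → Q* = 44.8113, P* = 41.1274.
Marginal revenue: MR = 59.5 − 0.82Q. Set MR = MC: 59.5 − 0.82Q = 12 + 0.65Q → Q_m = 32.3129.
Price P_m = 59.5 − 0.41·32.3129 = 46.2517; MC(Q_m) = 12 + 0.65·32.3129 = 33.0034.
Competitive Q* = 44.8113, so ΔQ = 12.4984; wedge = 46.2517 − 33.0034 = 13.2483.
The triangle = ½ × 12.4984 × 13.2483 = $82.79 thousand.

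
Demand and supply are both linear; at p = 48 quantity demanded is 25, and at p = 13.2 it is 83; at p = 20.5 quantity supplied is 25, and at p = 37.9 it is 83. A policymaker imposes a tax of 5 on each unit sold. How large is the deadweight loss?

Demand slope = (13.2 − 48)/(83 − 25) = −0.6, so p = 63 − 0.6q.
Supply slope = (37.9 − 20.5)/(83 − 25) = 0.3, so p = 13 + 0.3q.
Competitive equilibrium: 63 − 0.6q = 13 + 0.3q → q* = 55.5556, p* = 29.6667.
With the tax, the buyer price exceeds the seller price by 5: (63 − 0.6q) − (13 + 0.3q) = 5 → q' = 50.
Δq = 55.5556 − 50 = 5.5556; the wedge equals the tax, 5.
Welfare loss = ½ × 5.5556 × 5 = 13.89.

13.89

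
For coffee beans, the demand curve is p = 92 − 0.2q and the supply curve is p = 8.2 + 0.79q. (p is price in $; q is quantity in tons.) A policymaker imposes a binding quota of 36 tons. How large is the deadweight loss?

$1171.41

Competitive equilibrium: 92 − 0.2q = 8.2 + 0.79q → q* = 84.6465, p* = 75.0707.
At q = 36: demand price = 92 − 0.2·36 = 84.8; supply price = 8.2 + 0.79·36 = 36.64.
Δq = 84.6465 − 36 = 48.6465; wedge = 84.8 − 36.64 = 48.16.
Welfare loss = ½ × 48.6465 × 48.16 = $1171.41.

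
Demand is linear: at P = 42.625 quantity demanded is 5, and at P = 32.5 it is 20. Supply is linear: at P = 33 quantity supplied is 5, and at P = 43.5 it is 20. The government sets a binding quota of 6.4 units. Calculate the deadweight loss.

21.56

Demand slope = (32.5 − 42.625)/(20 − 5) = −0.675, so P = 46 − 0.675Q.
Supply slope = (43.5 − 33)/(20 − 5) = 0.7, so P = 29.5 + 0.7Q.
Competitive equilibrium: 46 − 0.675Q = 29.5 + 0.7Q → Q* = 12, P* = 37.9.
At Q = 6.4: demand price = 46 − 0.675·6.4 = 41.68; supply price = 29.5 + 0.7·6.4 = 33.98.
ΔQ = 12 − 6.4 = 5.6; wedge = 41.68 − 33.98 = 7.7.
Deadweight loss = ½ × 5.6 × 7.7 = 21.56.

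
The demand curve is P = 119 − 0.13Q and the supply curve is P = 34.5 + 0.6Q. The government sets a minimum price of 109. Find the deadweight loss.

Competitive equilibrium: 119 − 0.13Q = 34.5 + 0.6Q → Q* = 115.75342, P* = 103.95205.
At the floor P = 109, quantity demanded = (119 − 109)/0.13 = 76.92308.
Sellers' marginal cost at Q' = 76.92308: 34.5 + 0.6·76.92308 = 80.65385.
ΔQ = 115.75342 − 76.92308 = 38.83034; wedge = 109 − 80.65385 = 28.34615.
DWL = ½ × 38.83034 × 28.34615 = 550.35.

550.35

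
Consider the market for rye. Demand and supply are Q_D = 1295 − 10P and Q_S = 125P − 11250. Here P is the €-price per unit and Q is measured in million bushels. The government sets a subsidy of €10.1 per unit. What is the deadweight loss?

€472.27 million

In inverse form: demand P = 129.5 − 0.1Q, supply P = 90 + 0.008Q.
Competitive equilibrium: 129.5 − 0.1Q = 90 + 0.008Q → Q* = 365.7407, P* = 92.9259.
The subsidy lowers effective supply by 10.1: P = 79.9 + 0.008Q.
New quantity: 129.5 − 0.1Q = 79.9 + 0.008Q → Q' = 459.2593.
Overproduction ΔQ = 459.2593 − 365.7407 = 93.5186; wedge = subsidy = 10.1.
DWL = ½ × 93.5186 × 10.1 = €472.27 million.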